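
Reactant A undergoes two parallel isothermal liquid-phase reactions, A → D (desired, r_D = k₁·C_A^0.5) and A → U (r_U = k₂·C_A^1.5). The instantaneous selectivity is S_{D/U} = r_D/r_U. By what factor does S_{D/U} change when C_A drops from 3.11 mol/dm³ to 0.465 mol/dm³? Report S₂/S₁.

S_{D/U} = (k₁/k₂)·C_A⁻¹, so S₂/S₁ = (C_{A,2}/C_{A,1})⁻¹.
= 3.11/0.465 = 6.69.

6.69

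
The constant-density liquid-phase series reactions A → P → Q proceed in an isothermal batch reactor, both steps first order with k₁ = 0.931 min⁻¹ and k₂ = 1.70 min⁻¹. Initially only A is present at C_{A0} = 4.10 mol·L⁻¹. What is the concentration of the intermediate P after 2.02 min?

0.597 mol·L⁻¹

For first-order series with pure A initially, C_P(t) = k₁C_{A0}/(k₂−k₁)·(e^(−k₁t) − e^(−k₂t)).
e^(−k₁t) = e^(−0.931×2.02) = e^(−1.881) = 0.1525; e^(−k₂t) = e^(−3.434) = 0.03226.
C_P = 0.931×4.10/(1.70−0.931) × (0.1525−0.03226) = 4.964×0.1202 = 0.5968 mol·L⁻¹.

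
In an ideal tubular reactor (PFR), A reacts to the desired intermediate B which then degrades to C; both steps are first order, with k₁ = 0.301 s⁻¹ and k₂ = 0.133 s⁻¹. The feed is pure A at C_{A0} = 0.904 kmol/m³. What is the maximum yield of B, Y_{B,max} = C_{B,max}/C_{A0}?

0.524

Evaluating C_B at τ_opt = ln(k₂/k₁)/(k₂−k₁) gives C_{B,max}/C_{A0} = (k₁/k₂)^[k₂/(k₂−k₁)].
= (0.301/0.133)^(0.133/(0.133−0.301)) = (2.263)^(-0.7917) = 0.5238.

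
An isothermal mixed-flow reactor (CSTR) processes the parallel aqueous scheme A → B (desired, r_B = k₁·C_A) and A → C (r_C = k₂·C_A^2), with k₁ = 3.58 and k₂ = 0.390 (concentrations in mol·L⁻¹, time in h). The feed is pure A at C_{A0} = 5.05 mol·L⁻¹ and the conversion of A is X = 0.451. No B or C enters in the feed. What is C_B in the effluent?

1.75 mol·L⁻¹

Exit C_A = C_{A0}(1−X) = 5.05×0.549 = 2.772 mol·L⁻¹.
A CSTR operates uniformly at the exit composition, giving r_B = 9.925 and r_C = 2.998 (each k·C_A^n at C_A = 2.772).
Fraction of consumed A going to B: r_B/(r_B+r_C) = 0.7680.
C_B = 0.7680·C_{A0}·X = 0.7680×5.05×0.451 = 1.75 mol·L⁻¹.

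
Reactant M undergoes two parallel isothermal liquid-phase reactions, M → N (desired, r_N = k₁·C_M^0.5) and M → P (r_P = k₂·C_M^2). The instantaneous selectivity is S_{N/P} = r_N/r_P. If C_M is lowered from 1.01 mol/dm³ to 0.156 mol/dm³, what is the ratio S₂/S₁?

16.5

S_{N/P} = (k₁/k₂)·C_M^-1.5, so S₂/S₁ = (C_{M,2}/C_{M,1})^-1.5.
= (0.156/1.01)^(-1.5) = (0.1545)^(-1.5) = 16.5.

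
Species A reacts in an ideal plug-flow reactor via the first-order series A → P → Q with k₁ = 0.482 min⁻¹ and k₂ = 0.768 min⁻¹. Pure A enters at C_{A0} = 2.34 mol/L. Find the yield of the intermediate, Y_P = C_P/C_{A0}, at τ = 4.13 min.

For first-order series with pure A initially, C_P(τ) = k₁C_{A0}/(k₂−k₁)·(e^(−k₁τ) − e^(−k₂τ)).
e^(−k₁τ) = e^(−0.482×4.13) = e^(−1.991) = 0.1366; e^(−k₂τ) = e^(−3.172) = 0.04193.
C_P = 0.482×2.34/(0.768−0.482) × (0.1366−0.04193) = 3.944×0.09468 = 0.3734 mol/L.
Y_P = C_P/C_{A0} = 0.3734/2.34 = 0.160.

0.160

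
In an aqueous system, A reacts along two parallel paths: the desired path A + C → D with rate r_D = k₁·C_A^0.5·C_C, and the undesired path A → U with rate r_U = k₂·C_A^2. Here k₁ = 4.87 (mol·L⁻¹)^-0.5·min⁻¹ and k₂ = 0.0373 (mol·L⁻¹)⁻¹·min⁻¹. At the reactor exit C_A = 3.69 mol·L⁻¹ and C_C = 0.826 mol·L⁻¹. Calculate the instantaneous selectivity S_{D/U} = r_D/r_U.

15.2

S_{D/U} = r_D/r_U = (k₁·C_A^0.5·C_C)/(k₂·C_A^2) = (k₁/k₂)·C_A^-1.5·C_C.
= (4.87×3.690^0.5×0.8260) / (0.0373×3.690^2) = 7.727/0.5079 = 15.2.
The undesired path is higher order in A, so low C_A (CSTR or dilute feed) favours D.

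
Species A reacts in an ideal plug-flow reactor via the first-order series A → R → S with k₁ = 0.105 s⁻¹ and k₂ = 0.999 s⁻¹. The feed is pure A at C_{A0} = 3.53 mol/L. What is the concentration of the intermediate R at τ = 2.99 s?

0.282 mol/L

Solving the coupled first-order balances gives C_R(τ) = [k₁/(k₂−k₁)]·C_{A0}·(e^(−k₁τ) − e^(−k₂τ)).
e^(−k₁τ) = e^(−0.105×2.99) = e^(−0.3140) = 0.7306; e^(−k₂τ) = e^(−2.987) = 0.05044.
C_R = 0.105×3.53/(0.999−0.105) × (0.7306−0.05044) = 0.4146×0.6801 = 0.2820 mol/L.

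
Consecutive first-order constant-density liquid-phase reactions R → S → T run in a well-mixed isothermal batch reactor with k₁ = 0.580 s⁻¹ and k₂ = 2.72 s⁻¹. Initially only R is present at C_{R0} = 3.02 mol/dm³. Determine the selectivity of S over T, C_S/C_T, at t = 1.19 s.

Solving the coupled first-order balances gives C_S(t) = [k₁/(k₂−k₁)]·C_{R0}·(e^(−k₁t) − e^(−k₂t)).
e^(−k₁t) = e^(−0.580×1.19) = e^(−0.6902) = 0.5015; e^(−k₂t) = e^(−3.237) = 0.03929.
C_S = 0.580×3.02/(2.72−0.580) × (0.5015−0.03929) = 0.8185×0.4622 = 0.3783 mol/dm³.
C_R = C_{R0}e^(−k₁t) = 1.514 mol/dm³, so C_T = C_{R0}−C_R−C_S = 1.127 mol/dm³; C_S/C_T = 0.336.

0.336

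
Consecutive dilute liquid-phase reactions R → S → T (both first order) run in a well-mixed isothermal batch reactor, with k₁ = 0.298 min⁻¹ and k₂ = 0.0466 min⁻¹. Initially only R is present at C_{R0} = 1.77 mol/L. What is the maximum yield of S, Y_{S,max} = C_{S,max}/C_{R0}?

For a first-order series the maximum intermediate yield is C_{S,max}/C_{R0} = (k₁/k₂)^[k₂/(k₂−k₁)].
= (0.298/0.0466)^(0.0466/(0.0466−0.298)) = (6.395)^(-0.1854) = 0.7090.

0.709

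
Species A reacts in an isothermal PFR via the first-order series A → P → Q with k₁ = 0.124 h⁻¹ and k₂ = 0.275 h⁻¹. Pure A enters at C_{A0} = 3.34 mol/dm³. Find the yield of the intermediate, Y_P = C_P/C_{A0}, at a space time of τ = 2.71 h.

0.197

The intermediate concentration in a first-order A→B→C sequence is C_P = k₁C_{A0}(e^(−k₁τ) − e^(−k₂τ))/(k₂−k₁).
e^(−k₁τ) = e^(−0.124×2.71) = e^(−0.3360) = 0.7146; e^(−k₂τ) = e^(−0.7453) = 0.4746.
C_P = 0.124×3.34/(0.275−0.124) × (0.7146−0.4746) = 2.743×0.2400 = 0.6582 mol/dm³.
Y_P = C_P/C_{A0} = 0.6582/3.34 = 0.197.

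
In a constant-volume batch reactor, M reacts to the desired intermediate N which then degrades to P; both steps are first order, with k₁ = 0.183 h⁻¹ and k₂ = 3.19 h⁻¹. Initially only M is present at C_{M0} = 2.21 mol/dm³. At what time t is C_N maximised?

0.951 h

For first-order series the maximum of C_N occurs at t_opt = ln(k₂/k₁)/(k₂−k₁).
= ln(3.19/0.183)/(3.19−0.183) = ln(17.43)/3.007 = 2.858/3.007 = 0.951 h.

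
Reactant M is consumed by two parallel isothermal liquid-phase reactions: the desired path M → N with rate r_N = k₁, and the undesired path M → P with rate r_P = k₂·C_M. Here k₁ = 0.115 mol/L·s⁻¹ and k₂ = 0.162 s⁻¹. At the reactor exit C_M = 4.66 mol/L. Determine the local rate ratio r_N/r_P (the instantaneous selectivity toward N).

S_{N/P} = r_N/r_P = (k₁)/(k₂·C_M) = (k₁/k₂)·C_M⁻¹.
= (0.115) / (0.162×4.660) = 0.1150/0.7549 = 0.152.
The undesired path is higher order in M, so low C_M (CSTR or dilute feed) favours N.

0.152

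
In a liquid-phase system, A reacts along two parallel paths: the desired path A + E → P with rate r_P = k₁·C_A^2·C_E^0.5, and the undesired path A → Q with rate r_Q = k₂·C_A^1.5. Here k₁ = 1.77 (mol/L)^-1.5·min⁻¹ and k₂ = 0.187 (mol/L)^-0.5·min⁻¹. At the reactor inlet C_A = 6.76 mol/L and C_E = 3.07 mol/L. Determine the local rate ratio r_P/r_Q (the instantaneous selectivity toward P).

43.1

S_{P/Q} = r_P/r_Q = (k₁·C_A^2·C_E^0.5)/(k₂·C_A^1.5) = (k₁/k₂)·C_A^0.5·C_E^0.5.
= (1.77×6.760^2×3.070^0.5) / (0.187×6.760^1.5) = 141.7/3.287 = 43.1.
Since the desired path is higher order in A, keeping C_A high (PFR or concentrated feed) favours P.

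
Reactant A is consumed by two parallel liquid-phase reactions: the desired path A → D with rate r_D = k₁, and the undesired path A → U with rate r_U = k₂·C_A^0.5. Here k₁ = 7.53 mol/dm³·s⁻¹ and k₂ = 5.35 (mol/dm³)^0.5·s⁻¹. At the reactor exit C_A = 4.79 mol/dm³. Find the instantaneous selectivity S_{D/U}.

S_{D/U} = r_D/r_U = (k₁)/(k₂·C_A^0.5) = (k₁/k₂)·C_A^-0.5.
= (7.53) / (5.35×4.790^0.5) = 7.530/11.71 = 0.643.
The undesired path is higher order in A, so low C_A (CSTR or dilute feed) favours D.

0.643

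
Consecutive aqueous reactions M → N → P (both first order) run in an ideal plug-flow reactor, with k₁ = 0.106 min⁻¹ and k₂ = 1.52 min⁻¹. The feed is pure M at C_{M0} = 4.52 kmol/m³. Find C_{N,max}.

0.258 kmol/m³

For a first-order series the maximum intermediate yield is C_{N,max}/C_{M0} = (k₁/k₂)^[k₂/(k₂−k₁)].
= (0.106/1.52)^(1.52/(1.52−0.106)) = (0.06974)^(1.075) = 0.05712.
C_{N,max} = 0.05712×4.52 = 0.258 kmol/m³.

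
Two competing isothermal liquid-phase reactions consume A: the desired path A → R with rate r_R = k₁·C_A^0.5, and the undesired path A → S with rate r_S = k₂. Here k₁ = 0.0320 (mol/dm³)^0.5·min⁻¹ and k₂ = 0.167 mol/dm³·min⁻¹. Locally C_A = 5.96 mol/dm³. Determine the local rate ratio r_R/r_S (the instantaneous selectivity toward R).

0.468

S_{R/S} = r_R/r_S = (k₁·C_A^0.5)/(k₂) = (k₁/k₂)·C_A^0.5.
= (0.0320×5.960^0.5) / (0.167) = 0.07812/0.1670 = 0.468.
Since the desired path is higher order in A, keeping C_A high (PFR or concentrated feed) favours R.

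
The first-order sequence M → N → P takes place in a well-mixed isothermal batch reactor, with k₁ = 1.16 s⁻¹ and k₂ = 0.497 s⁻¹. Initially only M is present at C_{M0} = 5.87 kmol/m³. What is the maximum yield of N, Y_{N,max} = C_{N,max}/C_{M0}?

0.530

Evaluating C_N at t_opt = ln(k₂/k₁)/(k₂−k₁) gives C_{N,max}/C_{M0} = (k₁/k₂)^[k₂/(k₂−k₁)].
= (1.16/0.497)^(0.497/(0.497−1.16)) = (2.334)^(-0.7496) = 0.5297.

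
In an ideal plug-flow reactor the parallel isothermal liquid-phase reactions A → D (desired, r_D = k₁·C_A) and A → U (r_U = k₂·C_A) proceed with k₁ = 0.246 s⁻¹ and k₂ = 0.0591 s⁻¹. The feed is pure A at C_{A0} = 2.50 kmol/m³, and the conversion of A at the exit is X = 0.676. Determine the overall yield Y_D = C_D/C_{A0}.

0.545

C_A = C_{A0}(1−X) = 0.8100 kmol/m³.
Both paths are first order in A, so the instantaneous fraction to D is constant: dC_D/d(−C_A) = k₁/(k₁+k₂) = 0.8063.
C_D = 0.8063·(C_{A0}−C_A) = 0.8063×1.690 = 1.36 kmol/m³.
Y_D = C_D/C_{A0} = 1.363/2.50 = 0.545.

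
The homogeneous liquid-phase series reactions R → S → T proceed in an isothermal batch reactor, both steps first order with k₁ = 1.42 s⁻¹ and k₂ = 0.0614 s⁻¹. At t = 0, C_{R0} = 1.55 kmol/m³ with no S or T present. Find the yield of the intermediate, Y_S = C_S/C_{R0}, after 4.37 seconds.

0.797

Solving the coupled first-order balances gives C_S(t) = [k₁/(k₂−k₁)]·C_{R0}·(e^(−k₁t) − e^(−k₂t)).
e^(−k₁t) = e^(−1.42×4.37) = e^(−6.205) = 0.002019; e^(−k₂t) = e^(−0.2683) = 0.7647.
C_S = 1.42×1.55/(0.0614−1.42) × (0.002019−0.7647) = (-1.620)×(-0.7626) = 1.236 kmol/m³.
Y_S = C_S/C_{R0} = 1.236/1.55 = 0.797.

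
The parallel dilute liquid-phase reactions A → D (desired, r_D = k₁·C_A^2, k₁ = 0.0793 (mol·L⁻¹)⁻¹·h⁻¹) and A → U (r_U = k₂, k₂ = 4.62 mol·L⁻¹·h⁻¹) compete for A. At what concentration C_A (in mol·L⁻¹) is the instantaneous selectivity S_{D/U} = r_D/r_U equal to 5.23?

S_{D/U} = (k₁/k₂)·C_A^2 ⇒ C_A = (S·k₂/k₁)^(0.5).
= (5.23×4.62/0.0793)^(0.5) = (304.7)^(0.5) = 17.5 mol·L⁻¹.

17.5 mol·L⁻¹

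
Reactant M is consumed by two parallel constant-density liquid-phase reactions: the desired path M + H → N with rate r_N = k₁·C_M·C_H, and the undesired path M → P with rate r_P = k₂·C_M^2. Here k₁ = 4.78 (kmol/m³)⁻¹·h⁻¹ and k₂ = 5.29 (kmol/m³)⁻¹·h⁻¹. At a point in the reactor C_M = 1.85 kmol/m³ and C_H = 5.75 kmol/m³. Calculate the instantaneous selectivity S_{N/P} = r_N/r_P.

2.81

S_{N/P} = r_N/r_P = (k₁·C_M·C_H)/(k₂·C_M^2) = (k₁/k₂)·C_M⁻¹·C_H.
= (4.78×1.850×5.750) / (5.29×1.850^2) = 50.85/18.11 = 2.81.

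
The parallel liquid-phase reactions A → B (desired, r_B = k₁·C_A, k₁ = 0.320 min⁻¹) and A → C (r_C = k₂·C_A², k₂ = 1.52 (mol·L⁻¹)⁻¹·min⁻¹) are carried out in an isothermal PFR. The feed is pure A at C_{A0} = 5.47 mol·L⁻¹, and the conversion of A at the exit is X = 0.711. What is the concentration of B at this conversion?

0.243 mol·L⁻¹

C_A = C_{A0}(1−X) = 1.581 mol·L⁻¹.
Along a PFR/batch, dC_B/dC_A = −r_B/(r_B+r_C) = −k₁/(k₁+k₂·C_A).
Integrating from C_{A0} to C_A: C_B = (0.320/1.52)·ln[(0.320+1.52·5.47)/(0.320+1.52·1.58)] = 0.2105·ln(8.634/2.723) = 0.2430 mol·L⁻¹.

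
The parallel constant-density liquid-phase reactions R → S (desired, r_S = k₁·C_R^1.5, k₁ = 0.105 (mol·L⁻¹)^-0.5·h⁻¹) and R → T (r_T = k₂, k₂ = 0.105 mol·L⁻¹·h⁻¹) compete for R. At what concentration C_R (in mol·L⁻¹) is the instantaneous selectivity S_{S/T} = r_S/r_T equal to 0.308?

0.456 mol·L⁻¹

S_{S/T} = (k₁/k₂)·C_R^1.5 ⇒ C_R = (S·k₂/k₁)^(1/1.5).
= (0.308×0.105/0.105)^(0.6667) = (0.3080)^(0.6667) = 0.456 mol·L⁻¹.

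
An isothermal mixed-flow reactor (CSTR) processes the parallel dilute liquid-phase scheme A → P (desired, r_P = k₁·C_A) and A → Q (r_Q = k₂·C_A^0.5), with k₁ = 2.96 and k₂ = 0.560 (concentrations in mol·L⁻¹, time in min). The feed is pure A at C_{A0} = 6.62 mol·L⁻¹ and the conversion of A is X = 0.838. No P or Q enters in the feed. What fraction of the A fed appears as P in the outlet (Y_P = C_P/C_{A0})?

Exit C_A = C_{A0}(1−X) = 6.62×0.162 = 1.072 mol·L⁻¹.
A CSTR operates uniformly at the exit composition, giving r_P = 3.174 and r_Q = 0.5799 (each k·C_A^n at C_A = 1.072).
Fraction of consumed A going to P: r_P/(r_P+r_Q) = 0.8455.
C_P = 0.8455·C_{A0}·X = 0.8455×6.62×0.838 = 4.69 mol·L⁻¹; Y_P = C_P/C_{A0} = 0.709.

0.709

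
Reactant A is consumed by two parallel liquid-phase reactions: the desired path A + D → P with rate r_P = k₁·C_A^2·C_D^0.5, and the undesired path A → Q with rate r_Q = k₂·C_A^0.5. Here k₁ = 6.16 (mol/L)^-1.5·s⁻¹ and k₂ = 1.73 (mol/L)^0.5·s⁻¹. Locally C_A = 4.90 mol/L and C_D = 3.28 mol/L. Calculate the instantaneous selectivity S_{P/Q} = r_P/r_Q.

69.9

S_{P/Q} = r_P/r_Q = (k₁·C_A^2·C_D^0.5)/(k₂·C_A^0.5) = (k₁/k₂)·C_A^1.5·C_D^0.5.
= (6.16×4.900^2×3.280^0.5) / (1.73×4.900^0.5) = 267.9/3.830 = 69.9.
Since the desired path is higher order in A, keeping C_A high (PFR or concentrated feed) favours P.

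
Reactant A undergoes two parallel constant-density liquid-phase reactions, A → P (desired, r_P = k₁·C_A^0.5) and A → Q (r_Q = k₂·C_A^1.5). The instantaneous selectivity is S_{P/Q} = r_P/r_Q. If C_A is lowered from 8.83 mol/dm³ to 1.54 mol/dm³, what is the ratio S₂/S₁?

5.73

S_{P/Q} = (k₁/k₂)·C_A⁻¹, so S₂/S₁ = (C_{A,2}/C_{A,1})⁻¹.
= 8.83/1.54 = 5.73.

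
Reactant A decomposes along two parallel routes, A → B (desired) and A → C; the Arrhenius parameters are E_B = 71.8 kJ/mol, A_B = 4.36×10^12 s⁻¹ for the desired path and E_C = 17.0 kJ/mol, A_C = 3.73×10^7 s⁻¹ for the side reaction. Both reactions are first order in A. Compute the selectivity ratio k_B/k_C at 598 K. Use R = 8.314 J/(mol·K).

k_B/k_C = (A_B/A_C)·exp[−(E_B−E_C)/(RT)] = (A_B/A_C)·exp[(E_C−E_B)/(RT)].
(E_C−E_B)/(RT) = (17.0−71.8)×10³/(8.314×598) = -54800/4972 = -11.02.
k_B/k_C = (4.36×10^12/3.73×10^7)·exp(-11.02) = 1.169×10^5 × 1.633×10^-5 = 1.91.

1.91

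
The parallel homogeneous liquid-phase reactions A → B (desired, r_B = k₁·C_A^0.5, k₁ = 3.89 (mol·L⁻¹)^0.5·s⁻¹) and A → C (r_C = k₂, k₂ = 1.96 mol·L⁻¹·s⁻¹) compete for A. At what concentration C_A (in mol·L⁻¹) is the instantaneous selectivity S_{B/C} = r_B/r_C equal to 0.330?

S_{B/C} = (k₁/k₂)·C_A^0.5 ⇒ C_A = (S·k₂/k₁)^(2).
= (0.330×1.96/3.89)^(2) = (0.1663)^(2) = 0.0276 mol·L⁻¹.

0.0276 mol·L⁻¹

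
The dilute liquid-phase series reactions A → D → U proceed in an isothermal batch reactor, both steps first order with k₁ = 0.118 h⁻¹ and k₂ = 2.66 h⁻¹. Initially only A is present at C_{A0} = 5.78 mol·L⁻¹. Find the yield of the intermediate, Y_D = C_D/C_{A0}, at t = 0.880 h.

0.0374

For first-order series with pure A initially, C_D(t) = k₁C_{A0}/(k₂−k₁)·(e^(−k₁t) − e^(−k₂t)).
e^(−k₁t) = e^(−0.118×0.880) = e^(−0.1038) = 0.9014; e^(−k₂t) = e^(−2.341) = 0.09625.
C_D = 0.118×5.78/(2.66−0.118) × (0.9014−0.09625) = 0.2683×0.8051 = 0.2160 mol·L⁻¹.
Y_D = C_D/C_{A0} = 0.2160/5.78 = 0.0374.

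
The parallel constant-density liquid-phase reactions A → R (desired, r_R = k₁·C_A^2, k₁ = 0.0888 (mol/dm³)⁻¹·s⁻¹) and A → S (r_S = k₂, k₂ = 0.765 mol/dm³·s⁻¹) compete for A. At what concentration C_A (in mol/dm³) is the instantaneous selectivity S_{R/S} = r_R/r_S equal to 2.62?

S_{R/S} = (k₁/k₂)·C_A^2 ⇒ C_A = (S·k₂/k₁)^(0.5).
= (2.62×0.765/0.0888)^(0.5) = (22.57)^(0.5) = 4.75 mol/dm³.

4.75 mol/dm³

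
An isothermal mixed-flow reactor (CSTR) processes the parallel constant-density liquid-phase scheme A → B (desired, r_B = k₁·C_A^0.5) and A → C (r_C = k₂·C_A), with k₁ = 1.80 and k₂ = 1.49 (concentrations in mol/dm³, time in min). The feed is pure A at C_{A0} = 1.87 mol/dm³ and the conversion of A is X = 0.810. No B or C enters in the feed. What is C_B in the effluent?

1.01 mol/dm³

Exit C_A = C_{A0}(1−X) = 1.87×0.190 = 0.3553 mol/dm³.
In a CSTR the entire volume is at exit conditions, so r_B = 1.80×0.3553^0.5 = 1.073 and r_C = 1.49×0.3553 = 0.5294.
Fraction of consumed A going to B: r_B/(r_B+r_C) = 0.6696.
C_B = 0.6696·C_{A0}·X = 0.6696×1.87×0.810 = 1.01 mol/dm³.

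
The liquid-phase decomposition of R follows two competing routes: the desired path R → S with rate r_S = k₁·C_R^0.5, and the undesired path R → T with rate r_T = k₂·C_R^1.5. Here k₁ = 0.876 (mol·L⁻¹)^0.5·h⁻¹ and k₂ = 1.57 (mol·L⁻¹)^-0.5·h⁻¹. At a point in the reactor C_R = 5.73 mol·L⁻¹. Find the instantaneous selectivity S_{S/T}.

0.0974

S_{S/T} = r_S/r_T = (k₁·C_R^0.5)/(k₂·C_R^1.5) = (k₁/k₂)·C_R⁻¹.
= (0.876×5.730^0.5) / (1.57×5.730^1.5) = 2.097/21.53 = 0.0974.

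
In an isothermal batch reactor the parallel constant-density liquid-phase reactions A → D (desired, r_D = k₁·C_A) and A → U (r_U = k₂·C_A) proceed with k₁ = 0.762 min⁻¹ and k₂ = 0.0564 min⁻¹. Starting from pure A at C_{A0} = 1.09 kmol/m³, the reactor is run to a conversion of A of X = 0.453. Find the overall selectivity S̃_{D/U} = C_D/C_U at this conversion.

13.5

C_A = C_{A0}(1−X) = 0.5962 kmol/m³.
Both paths are first order in A, so the instantaneous fraction to D is constant: dC_D/d(−C_A) = k₁/(k₁+k₂) = 0.9311.
C_D = 0.9311·(C_{A0}−C_A) = 0.9311×0.4938 = 0.460 kmol/m³.
C_U = (C_{A0}−C_A)−C_D = 0.03403 kmol/m³; S̃_{D/U} = 0.4597/0.03403 = 13.5.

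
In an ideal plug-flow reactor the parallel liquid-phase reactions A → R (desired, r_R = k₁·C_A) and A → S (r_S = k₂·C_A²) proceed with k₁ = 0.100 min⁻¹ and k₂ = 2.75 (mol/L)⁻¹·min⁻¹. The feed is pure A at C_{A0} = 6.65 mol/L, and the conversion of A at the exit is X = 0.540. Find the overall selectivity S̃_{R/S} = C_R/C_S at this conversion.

0.00786

C_A = C_{A0}(1−X) = 3.059 mol/L.
Along a PFR/batch, dC_R/dC_A = −r_R/(r_R+r_S) = −k₁/(k₁+k₂·C_A).
Integrating from C_{A0} to C_A: C_R = (0.100/2.75)·ln[(0.100+2.75·6.65)/(0.100+2.75·3.06)] = 0.03636·ln(18.39/8.512) = 0.02801 mol/L.
C_S = (C_{A0}−C_A)−C_R = 3.563 mol/L; S̃_{R/S} = 0.02801/3.563 = 0.00786.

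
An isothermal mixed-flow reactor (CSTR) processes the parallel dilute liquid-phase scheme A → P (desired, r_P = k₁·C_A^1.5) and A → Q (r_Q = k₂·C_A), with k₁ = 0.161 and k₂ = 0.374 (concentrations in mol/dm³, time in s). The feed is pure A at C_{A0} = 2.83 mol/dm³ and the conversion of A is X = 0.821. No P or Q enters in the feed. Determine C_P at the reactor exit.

0.545 mol/dm³

Exit C_A = C_{A0}(1−X) = 2.83×0.179 = 0.5066 mol/dm³.
A CSTR operates uniformly at the exit composition, giving r_P = 0.05805 and r_Q = 0.1895 (each k·C_A^n at C_A = 0.5066).
Fraction of consumed A going to P: r_P/(r_P+r_Q) = 0.2345.
C_P = 0.2345·C_{A0}·X = 0.2345×2.83×0.821 = 0.545 mol/dm³.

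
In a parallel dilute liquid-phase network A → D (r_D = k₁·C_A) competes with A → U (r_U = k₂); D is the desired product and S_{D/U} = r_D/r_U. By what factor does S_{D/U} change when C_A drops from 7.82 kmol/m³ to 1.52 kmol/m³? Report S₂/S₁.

0.194

S_{D/U} = (k₁/k₂)·C_A, so S₂/S₁ = (C_{A,2}/C_{A,1}).
= 1.52/7.82 = 0.194.
Selectivity toward D falls as C_A falls — high-concentration operation is favoured.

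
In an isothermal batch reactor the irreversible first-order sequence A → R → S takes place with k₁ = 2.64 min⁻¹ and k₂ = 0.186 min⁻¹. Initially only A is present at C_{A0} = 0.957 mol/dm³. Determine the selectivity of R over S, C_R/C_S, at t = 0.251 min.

The intermediate concentration in a first-order A→B→C sequence is C_R = k₁C_{A0}(e^(−k₁t) − e^(−k₂t))/(k₂−k₁).
e^(−k₁t) = e^(−2.64×0.251) = e^(−0.6626) = 0.5155; e^(−k₂t) = e^(−0.04669) = 0.9544.
C_R = 2.64×0.957/(0.186−2.64) × (0.5155−0.9544) = (-1.030)×(-0.4389) = 0.4519 mol/dm³.
C_A = C_{A0}e^(−k₁t) = 0.4933 mol/dm³, so C_S = C_{A0}−C_A−C_R = 0.01182 mol/dm³; C_R/C_S = 38.2.

38.2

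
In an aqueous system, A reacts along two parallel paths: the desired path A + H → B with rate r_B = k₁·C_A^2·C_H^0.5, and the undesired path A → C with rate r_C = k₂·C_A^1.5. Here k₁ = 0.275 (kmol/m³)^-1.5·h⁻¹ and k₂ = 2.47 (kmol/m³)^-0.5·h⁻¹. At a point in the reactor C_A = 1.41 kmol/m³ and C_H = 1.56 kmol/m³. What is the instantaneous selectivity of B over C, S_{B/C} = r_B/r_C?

S_{B/C} = r_B/r_C = (k₁·C_A^2·C_H^0.5)/(k₂·C_A^1.5) = (k₁/k₂)·C_A^0.5·C_H^0.5.
= (0.275×1.410^2×1.560^0.5) / (2.47×1.410^1.5) = 0.6829/4.135 = 0.165.
Since the desired path is higher order in A, keeping C_A high (PFR or concentrated feed) favours B.

0.165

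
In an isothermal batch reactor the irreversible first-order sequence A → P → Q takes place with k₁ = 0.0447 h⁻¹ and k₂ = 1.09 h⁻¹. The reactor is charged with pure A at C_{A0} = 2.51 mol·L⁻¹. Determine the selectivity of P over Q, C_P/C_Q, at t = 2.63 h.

0.472

The intermediate concentration in a first-order A→B→C sequence is C_P = k₁C_{A0}(e^(−k₁t) − e^(−k₂t))/(k₂−k₁).
e^(−k₁t) = e^(−0.0447×2.63) = e^(−0.1176) = 0.8891; e^(−k₂t) = e^(−2.867) = 0.05689.
C_P = 0.0447×2.51/(1.09−0.0447) × (0.8891−0.05689) = 0.1073×0.8322 = 0.08932 mol·L⁻¹.
C_A = C_{A0}e^(−k₁t) = 2.232 mol·L⁻¹, so C_Q = C_{A0}−C_A−C_P = 0.1891 mol·L⁻¹; C_P/C_Q = 0.472.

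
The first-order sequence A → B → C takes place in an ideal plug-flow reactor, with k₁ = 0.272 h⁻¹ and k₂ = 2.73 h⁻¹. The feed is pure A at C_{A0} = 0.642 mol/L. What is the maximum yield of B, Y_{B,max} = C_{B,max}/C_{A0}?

Evaluating C_B at τ_opt = ln(k₂/k₁)/(k₂−k₁) gives C_{B,max}/C_{A0} = (k₁/k₂)^[k₂/(k₂−k₁)].
= (0.272/2.73)^(2.73/(2.73−0.272)) = (0.09963)^(1.111) = 0.07719.

0.0772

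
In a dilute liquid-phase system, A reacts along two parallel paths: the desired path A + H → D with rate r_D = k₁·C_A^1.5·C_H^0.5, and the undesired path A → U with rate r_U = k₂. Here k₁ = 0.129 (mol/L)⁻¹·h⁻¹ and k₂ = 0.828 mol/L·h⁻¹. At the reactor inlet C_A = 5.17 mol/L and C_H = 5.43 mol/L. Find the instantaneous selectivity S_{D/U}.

4.27

S_{D/U} = r_D/r_U = (k₁·C_A^1.5·C_H^0.5)/(k₂) = (k₁/k₂)·C_A^1.5·C_H^0.5.
= (0.129×5.170^1.5×5.430^0.5) / (0.828) = 3.534/0.8280 = 4.27.
Since the desired path is higher order in A, keeping C_A high (PFR or concentrated feed) favours D.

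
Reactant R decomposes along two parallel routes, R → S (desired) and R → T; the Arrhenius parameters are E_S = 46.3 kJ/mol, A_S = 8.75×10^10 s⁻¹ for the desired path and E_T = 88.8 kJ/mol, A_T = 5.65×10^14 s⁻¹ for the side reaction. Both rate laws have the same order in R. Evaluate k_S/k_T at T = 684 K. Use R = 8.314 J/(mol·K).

With equal orders, S_{S/T} = k_S/k_T = (A_S/A_T)·exp[(E_T−E_S)/(RT)].
(E_T−E_S)/(RT) = (88.8−46.3)×10³/(8.314×684) = 42500/5687 = 7.473.
k_S/k_T = (8.75×10^10/5.65×10^14)·exp(7.473) = 1.549×10^-4 × 1761 = 0.273.
Since E_S < E_T, lowering the temperature improves selectivity toward S.

0.273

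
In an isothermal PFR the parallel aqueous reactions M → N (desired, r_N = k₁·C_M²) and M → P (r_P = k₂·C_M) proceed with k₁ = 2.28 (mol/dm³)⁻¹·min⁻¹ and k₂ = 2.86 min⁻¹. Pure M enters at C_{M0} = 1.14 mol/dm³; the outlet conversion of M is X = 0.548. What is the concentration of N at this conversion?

C_M = C_{M0}(1−X) = 0.5153 mol/dm³.
Along a PFR/batch, dC_P/dC_M = −r_P/(r_N+r_P) = −k₂/(k₂+k₁·C_M).
Integrating from C_{M0} to C_M: C_P = (2.86/2.28)·ln[(2.86+2.28·1.14)/(2.86+2.28·0.515)] = 1.254·ln(5.459/4.035) = 0.3792 mol/dm³.
Then C_N = (C_{M0}−C_M) − C_P = 0.6247 − 0.3792 = 0.2455 mol/dm³.

0.245 mol/dm³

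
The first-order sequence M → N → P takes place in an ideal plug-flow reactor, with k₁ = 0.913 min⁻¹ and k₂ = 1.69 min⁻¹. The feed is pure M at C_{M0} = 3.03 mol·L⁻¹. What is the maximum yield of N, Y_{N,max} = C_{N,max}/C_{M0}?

At the optimum, C_{N,max}/C_{M0} = (k₁/k₂)^[k₂/(k₂−k₁)].
= (0.913/1.69)^(1.69/(1.69−0.913)) = (0.5402)^(2.175) = 0.2620.

0.262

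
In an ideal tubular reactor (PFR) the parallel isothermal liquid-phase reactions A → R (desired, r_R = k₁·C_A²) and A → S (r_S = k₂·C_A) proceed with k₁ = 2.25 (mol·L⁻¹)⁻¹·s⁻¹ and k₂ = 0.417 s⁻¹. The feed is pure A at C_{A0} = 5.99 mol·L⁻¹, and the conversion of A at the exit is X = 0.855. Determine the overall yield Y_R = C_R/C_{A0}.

0.800

C_A = C_{A0}(1−X) = 0.8686 mol·L⁻¹.
Along a PFR/batch, dC_S/dC_A = −r_S/(r_R+r_S) = −k₂/(k₂+k₁·C_A).
Integrating from C_{A0} to C_A: C_S = (0.417/2.25)·ln[(0.417+2.25·5.99)/(0.417+2.25·0.869)] = 0.1853·ln(13.89/2.371) = 0.3277 mol·L⁻¹.
Then C_R = (C_{A0}−C_A) − C_S = 5.121 − 0.3277 = 4.794 mol·L⁻¹.
Y_R = C_R/C_{A0} = 4.794/5.99 = 0.800.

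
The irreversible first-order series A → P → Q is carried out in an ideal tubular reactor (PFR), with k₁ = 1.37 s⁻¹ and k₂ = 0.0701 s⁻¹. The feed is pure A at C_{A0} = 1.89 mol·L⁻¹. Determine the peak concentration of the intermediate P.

1.61 mol·L⁻¹

At the optimum, C_{P,max}/C_{A0} = (k₁/k₂)^[k₂/(k₂−k₁)].
= (1.37/0.0701)^(0.0701/(0.0701−1.37)) = (19.54)^(-0.05393) = 0.8519.
C_{P,max} = 0.8519×1.89 = 1.61 mol·L⁻¹.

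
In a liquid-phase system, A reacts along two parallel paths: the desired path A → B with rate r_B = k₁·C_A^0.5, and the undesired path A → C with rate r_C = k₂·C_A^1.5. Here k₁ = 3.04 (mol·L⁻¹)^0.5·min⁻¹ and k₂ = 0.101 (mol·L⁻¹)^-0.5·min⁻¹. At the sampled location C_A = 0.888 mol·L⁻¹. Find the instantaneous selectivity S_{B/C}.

33.9

S_{B/C} = r_B/r_C = (k₁·C_A^0.5)/(k₂·C_A^1.5) = (k₁/k₂)·C_A⁻¹.
= (3.04×0.8880^0.5) / (0.101×0.8880^1.5) = 2.865/0.08452 = 33.9.
The undesired path is higher order in A, so low C_A (CSTR or dilute feed) favours B.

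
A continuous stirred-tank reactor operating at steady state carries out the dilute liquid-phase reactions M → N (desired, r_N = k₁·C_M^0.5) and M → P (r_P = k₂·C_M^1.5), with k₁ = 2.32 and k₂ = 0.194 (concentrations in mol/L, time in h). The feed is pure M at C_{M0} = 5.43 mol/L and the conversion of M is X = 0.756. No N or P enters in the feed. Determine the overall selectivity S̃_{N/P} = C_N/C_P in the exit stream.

Exit C_M = C_{M0}(1−X) = 5.43×0.244 = 1.325 mol/L.
Rates in a CSTR are evaluated at the outlet concentration: r_N = 2.32×1.325^0.5 = 2.670, r_P = 0.194×1.325^1.5 = 0.2959.
Overall selectivity = C_N/C_P = r_Nτ/(r_Pτ) = r_N/r_P = 9.03.

9.03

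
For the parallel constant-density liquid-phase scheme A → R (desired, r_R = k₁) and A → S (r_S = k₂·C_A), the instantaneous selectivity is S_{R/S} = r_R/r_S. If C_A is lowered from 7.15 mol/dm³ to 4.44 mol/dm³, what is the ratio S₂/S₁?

S_{R/S} = (k₁/k₂)·C_A⁻¹, so S₂/S₁ = (C_{A,2}/C_{A,1})⁻¹.
= 7.15/4.44 = 1.61.
Selectivity toward R rises as C_A falls — low-concentration operation is favoured.

1.61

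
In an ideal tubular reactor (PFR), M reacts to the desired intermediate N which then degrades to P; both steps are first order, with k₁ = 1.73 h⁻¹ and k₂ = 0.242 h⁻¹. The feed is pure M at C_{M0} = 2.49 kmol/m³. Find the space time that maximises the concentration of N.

1.32 h

The intermediate peaks when r₁ = r₂, i.e. k₁e^(−k₁τ) = k₂e^(−k₂τ), giving τ_opt = ln(k₂/k₁)/(k₂−k₁).
= ln(0.242/1.73)/(0.242−1.73) = ln(0.1399)/-1.488 = -1.967/-1.488 = 1.32 h.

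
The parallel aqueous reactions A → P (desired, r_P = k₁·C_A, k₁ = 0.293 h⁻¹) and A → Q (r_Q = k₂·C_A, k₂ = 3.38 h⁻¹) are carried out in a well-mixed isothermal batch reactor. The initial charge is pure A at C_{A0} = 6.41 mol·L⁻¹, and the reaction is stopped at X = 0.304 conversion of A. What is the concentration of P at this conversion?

0.155 mol·L⁻¹

C_A = C_{A0}(1−X) = 4.461 mol·L⁻¹.
Both paths are first order in A, so the instantaneous fraction to P is constant: dC_P/d(−C_A) = k₁/(k₁+k₂) = 0.07977.
C_P = 0.07977·(C_{A0}−C_A) = 0.07977×1.949 = 0.155 mol·L⁻¹.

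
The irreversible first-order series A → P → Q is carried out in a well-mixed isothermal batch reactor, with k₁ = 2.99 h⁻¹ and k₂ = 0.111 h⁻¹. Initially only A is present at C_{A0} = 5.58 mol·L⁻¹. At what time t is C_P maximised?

For first-order series the maximum of C_P occurs at t_opt = ln(k₂/k₁)/(k₂−k₁).
= ln(0.111/2.99)/(0.111−2.99) = ln(0.03712)/-2.879 = -3.293/-2.879 = 1.14 h.

1.14 h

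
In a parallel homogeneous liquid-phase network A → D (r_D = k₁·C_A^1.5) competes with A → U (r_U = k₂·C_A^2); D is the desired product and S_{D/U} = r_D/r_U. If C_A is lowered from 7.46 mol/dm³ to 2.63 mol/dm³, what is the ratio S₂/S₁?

1.68

S_{D/U} = (k₁/k₂)·C_A^-0.5, so S₂/S₁ = (C_{A,2}/C_{A,1})^-0.5.
= (2.63/7.46)^(-0.5) = (0.3525)^(-0.5) = 1.68.
Selectivity toward D rises as C_A falls — low-concentration operation is favoured.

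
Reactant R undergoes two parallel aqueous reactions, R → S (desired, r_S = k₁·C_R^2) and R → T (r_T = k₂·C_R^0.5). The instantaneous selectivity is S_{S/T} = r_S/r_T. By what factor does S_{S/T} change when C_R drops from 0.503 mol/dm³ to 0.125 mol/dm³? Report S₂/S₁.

0.124

S_{S/T} = (k₁/k₂)·C_R^1.5, so S₂/S₁ = (C_{R,2}/C_{R,1})^1.5.
= (0.125/0.503)^1.5 = (0.2485)^1.5 = 0.124.
Selectivity toward S falls as C_R falls — high-concentration operation is favoured.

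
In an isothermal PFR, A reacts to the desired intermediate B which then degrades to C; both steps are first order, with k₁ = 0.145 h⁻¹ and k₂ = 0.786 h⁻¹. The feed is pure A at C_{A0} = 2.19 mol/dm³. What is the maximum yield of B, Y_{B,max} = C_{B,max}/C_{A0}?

For a first-order series the maximum intermediate yield is C_{B,max}/C_{A0} = (k₁/k₂)^[k₂/(k₂−k₁)].
= (0.145/0.786)^(0.786/(0.786−0.145)) = (0.1845)^(1.226) = 0.1259.

0.126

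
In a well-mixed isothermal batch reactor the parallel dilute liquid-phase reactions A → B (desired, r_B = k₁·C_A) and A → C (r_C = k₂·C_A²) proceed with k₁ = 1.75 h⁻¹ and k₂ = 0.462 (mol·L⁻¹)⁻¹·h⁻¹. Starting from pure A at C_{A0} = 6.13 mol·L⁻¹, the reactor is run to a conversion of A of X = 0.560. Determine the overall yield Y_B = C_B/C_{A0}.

C_A = C_{A0}(1−X) = 2.697 mol·L⁻¹.
Along a PFR/batch, dC_B/dC_A = −r_B/(r_B+r_C) = −k₁/(k₁+k₂·C_A).
Integrating from C_{A0} to C_A: C_B = (1.75/0.462)·ln[(1.75+0.462·6.13)/(1.75+0.462·2.70)] = 3.788·ln(4.582/2.996) = 1.609 mol·L⁻¹.
Y_B = C_B/C_{A0} = 1.609/6.13 = 0.263.

0.263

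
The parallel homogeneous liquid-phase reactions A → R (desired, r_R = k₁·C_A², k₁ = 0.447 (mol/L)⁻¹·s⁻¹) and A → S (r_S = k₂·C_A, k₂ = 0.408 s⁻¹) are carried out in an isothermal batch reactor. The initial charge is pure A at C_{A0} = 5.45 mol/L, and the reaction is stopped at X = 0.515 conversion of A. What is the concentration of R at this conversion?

C_A = C_{A0}(1−X) = 2.643 mol/L.
Along a PFR/batch, dC_S/dC_A = −r_S/(r_R+r_S) = −k₂/(k₂+k₁·C_A).
Integrating from C_{A0} to C_A: C_S = (0.408/0.447)·ln[(0.408+0.447·5.45)/(0.408+0.447·2.64)] = 0.9128·ln(2.844/1.590) = 0.5311 mol/L.
Then C_R = (C_{A0}−C_A) − C_S = 2.807 − 0.5311 = 2.276 mol/L.

2.28 mol/L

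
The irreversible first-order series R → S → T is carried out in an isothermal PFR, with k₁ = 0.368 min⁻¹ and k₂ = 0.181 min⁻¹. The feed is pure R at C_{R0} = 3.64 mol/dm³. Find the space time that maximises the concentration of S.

3.79 min

The intermediate peaks when r₁ = r₂, i.e. k₁e^(−k₁τ) = k₂e^(−k₂τ), giving τ_opt = ln(k₂/k₁)/(k₂−k₁).
= ln(0.181/0.368)/(0.181−0.368) = ln(0.4918)/-0.1870 = -0.7096/-0.1870 = 3.79 min.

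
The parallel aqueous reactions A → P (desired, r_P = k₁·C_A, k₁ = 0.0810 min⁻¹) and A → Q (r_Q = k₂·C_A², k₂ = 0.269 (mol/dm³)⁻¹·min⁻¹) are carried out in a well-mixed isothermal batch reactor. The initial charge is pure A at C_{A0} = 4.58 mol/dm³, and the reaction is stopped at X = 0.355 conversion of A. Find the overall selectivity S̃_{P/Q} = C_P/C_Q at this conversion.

C_A = C_{A0}(1−X) = 2.954 mol/dm³.
Along a PFR/batch, dC_P/dC_A = −r_P/(r_P+r_Q) = −k₁/(k₁+k₂·C_A).
Integrating from C_{A0} to C_A: C_P = (0.0810/0.269)·ln[(0.0810+0.269·4.58)/(0.0810+0.269·2.95)] = 0.3011·ln(1.313/0.8757) = 0.1220 mol/dm³.
C_Q = (C_{A0}−C_A)−C_P = 1.504 mol/dm³; S̃_{P/Q} = 0.1220/1.504 = 0.0811.

0.0811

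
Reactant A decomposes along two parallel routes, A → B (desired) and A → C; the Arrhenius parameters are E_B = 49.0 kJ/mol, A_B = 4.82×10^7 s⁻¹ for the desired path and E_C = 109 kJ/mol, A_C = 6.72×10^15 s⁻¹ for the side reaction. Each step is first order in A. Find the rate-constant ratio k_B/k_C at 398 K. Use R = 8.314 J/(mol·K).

0.538

Since both paths have the same order in A, the concentration cancels and S_{B/C} = k_B/k_C = (A_B/A_C)·exp[(E_C−E_B)/(RT)].
(E_C−E_B)/(RT) = (109−49.0)×10³/(8.314×398) = 60000/3309 = 18.13.
k_B/k_C = (4.82×10^7/6.72×10^15)·exp(18.13) = 7.173×10^-9 × 7.496×10^7 = 0.538.
Since E_B < E_C, lowering the temperature improves selectivity toward B.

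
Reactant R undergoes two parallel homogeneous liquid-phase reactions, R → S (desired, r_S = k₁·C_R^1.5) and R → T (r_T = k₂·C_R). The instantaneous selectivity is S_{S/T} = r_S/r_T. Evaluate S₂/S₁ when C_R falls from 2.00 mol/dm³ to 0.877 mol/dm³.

0.662

S_{S/T} = (k₁/k₂)·C_R^0.5, so S₂/S₁ = (C_{R,2}/C_{R,1})^0.5.
= (0.877/2.00)^0.5 = (0.4385)^0.5 = 0.662.
Selectivity toward S falls as C_R falls — high-concentration operation is favoured.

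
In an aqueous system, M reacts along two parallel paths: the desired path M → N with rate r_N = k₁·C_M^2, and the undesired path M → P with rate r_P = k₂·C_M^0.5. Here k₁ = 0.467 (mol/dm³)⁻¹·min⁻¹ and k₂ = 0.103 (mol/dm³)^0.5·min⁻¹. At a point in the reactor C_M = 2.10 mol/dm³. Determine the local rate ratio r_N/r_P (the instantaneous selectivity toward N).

13.8

S_{N/P} = r_N/r_P = (k₁·C_M^2)/(k₂·C_M^0.5) = (k₁/k₂)·C_M^1.5.
= (0.467×2.100^2) / (0.103×2.100^0.5) = 2.059/0.1493 = 13.8.
Since the desired path is higher order in M, keeping C_M high (PFR or concentrated feed) favours N.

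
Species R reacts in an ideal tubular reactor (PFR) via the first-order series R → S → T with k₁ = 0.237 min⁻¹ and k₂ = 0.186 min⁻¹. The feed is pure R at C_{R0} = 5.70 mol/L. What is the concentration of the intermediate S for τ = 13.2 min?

1.11 mol/L

For first-order series with pure R initially, C_S(τ) = k₁C_{R0}/(k₂−k₁)·(e^(−k₁τ) − e^(−k₂τ)).
e^(−k₁τ) = e^(−0.237×13.2) = e^(−3.128) = 0.04379; e^(−k₂τ) = e^(−2.455) = 0.08585.
C_S = 0.237×5.70/(0.186−0.237) × (0.04379−0.08585) = (-26.49)×(-0.04206) = 1.114 mol/L.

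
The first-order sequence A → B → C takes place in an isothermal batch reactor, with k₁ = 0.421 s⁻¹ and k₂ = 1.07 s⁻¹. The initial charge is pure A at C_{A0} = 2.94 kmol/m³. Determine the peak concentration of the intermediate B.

0.632 kmol/m³

For a first-order series the maximum intermediate yield is C_{B,max}/C_{A0} = (k₁/k₂)^[k₂/(k₂−k₁)].
= (0.421/1.07)^(1.07/(1.07−0.421)) = (0.3935)^(1.649) = 0.2148.
C_{B,max} = 0.2148×2.94 = 0.632 kmol/m³.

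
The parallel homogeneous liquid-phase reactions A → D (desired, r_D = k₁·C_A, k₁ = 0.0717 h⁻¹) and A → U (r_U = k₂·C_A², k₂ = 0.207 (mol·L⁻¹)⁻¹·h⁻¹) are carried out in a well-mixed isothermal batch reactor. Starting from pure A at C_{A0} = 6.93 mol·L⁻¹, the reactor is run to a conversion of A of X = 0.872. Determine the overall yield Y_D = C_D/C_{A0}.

C_A = C_{A0}(1−X) = 0.8870 mol·L⁻¹.
Along a PFR/batch, dC_D/dC_A = −r_D/(r_D+r_U) = −k₁/(k₁+k₂·C_A).
Integrating from C_{A0} to C_A: C_D = (0.0717/0.207)·ln[(0.0717+0.207·6.93)/(0.0717+0.207·0.887)] = 0.3464·ln(1.506/0.2553) = 0.6148 mol·L⁻¹.
Y_D = C_D/C_{A0} = 0.6148/6.93 = 0.0887.

0.0887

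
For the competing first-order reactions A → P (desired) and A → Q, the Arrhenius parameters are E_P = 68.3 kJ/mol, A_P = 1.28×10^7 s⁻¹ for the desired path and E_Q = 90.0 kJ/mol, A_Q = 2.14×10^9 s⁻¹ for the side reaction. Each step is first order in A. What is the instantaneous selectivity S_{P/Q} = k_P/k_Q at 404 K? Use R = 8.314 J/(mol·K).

3.82

With equal orders, S_{P/Q} = k_P/k_Q = (A_P/A_Q)·exp[(E_Q−E_P)/(RT)].
(E_Q−E_P)/(RT) = (90.0−68.3)×10³/(8.314×404) = 21700/3359 = 6.461.
k_P/k_Q = (1.28×10^7/2.14×10^9)·exp(6.461) = 0.005981 × 639.4 = 3.82.
Since E_P < E_Q, lowering the temperature improves selectivity toward P.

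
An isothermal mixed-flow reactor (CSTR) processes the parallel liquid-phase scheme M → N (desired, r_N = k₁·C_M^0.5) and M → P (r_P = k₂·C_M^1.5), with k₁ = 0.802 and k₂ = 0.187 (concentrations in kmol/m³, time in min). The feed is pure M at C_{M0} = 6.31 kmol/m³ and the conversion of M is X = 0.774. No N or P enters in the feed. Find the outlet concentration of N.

Exit C_M = C_{M0}(1−X) = 6.31×0.226 = 1.426 kmol/m³.
Rates in a CSTR are evaluated at the outlet concentration: r_N = 0.802×1.426^0.5 = 0.9577, r_P = 0.187×1.426^1.5 = 0.3185.
Fraction of consumed M going to N: r_N/(r_N+r_P) = 0.7505.
C_N = 0.7505·C_{M0}·X = 0.7505×6.31×0.774 = 3.67 kmol/m³.

3.67 kmol/m³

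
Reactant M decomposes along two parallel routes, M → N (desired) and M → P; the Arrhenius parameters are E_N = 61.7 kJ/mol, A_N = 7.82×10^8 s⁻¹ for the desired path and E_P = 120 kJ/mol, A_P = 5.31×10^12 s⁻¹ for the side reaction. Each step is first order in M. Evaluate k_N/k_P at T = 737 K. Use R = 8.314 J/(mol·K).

2.00

With equal orders, S_{N/P} = k_N/k_P = (A_N/A_P)·exp[(E_P−E_N)/(RT)].
(E_P−E_N)/(RT) = (120−61.7)×10³/(8.314×737) = 58300/6127 = 9.515.
k_N/k_P = (7.82×10^8/5.31×10^12)·exp(9.515) = 1.473×10^-4 × 13556 = 2.00.
Since E_N < E_P, lowering the temperature improves selectivity toward N.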